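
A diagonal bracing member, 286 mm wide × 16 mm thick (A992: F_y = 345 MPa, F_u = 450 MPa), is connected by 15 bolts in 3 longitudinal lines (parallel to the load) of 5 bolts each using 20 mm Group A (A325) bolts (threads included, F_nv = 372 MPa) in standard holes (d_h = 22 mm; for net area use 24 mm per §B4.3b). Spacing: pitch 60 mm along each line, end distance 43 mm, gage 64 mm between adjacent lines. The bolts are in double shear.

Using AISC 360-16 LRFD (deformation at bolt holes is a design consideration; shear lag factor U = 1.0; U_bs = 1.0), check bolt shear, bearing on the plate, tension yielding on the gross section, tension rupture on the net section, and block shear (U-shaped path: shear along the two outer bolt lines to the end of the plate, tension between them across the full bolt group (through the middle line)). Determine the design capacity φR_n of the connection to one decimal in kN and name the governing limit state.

1155.6 kN (net-section rupture governs)

Bolt shear: A_b = π(20)²/4 = 314.16 mm². φR_n = 0.75 × 372 × 314.16 × 15 × 2 = 2629.5 kN.
Bearing (16 mm plate, F_u = 450 MPa): end bolts L_c = 43 − 22/2 = 32, R_n = min(1.2×32×16×450, 2.4×20×16×450) = 276.48 kN/bolt; interior L_c = 60 − 22 = 38, R_n = 328.32 kN/bolt. φR_n = 0.75 × (3×276.48 + 12×328.32) = 3577.0 kN.
Tension yield (gross): A_g = 286×16 = 4576 mm². φR_n = 0.90 × 345 × 4576 = 1420.8 kN.
Tension rupture (net): A_n = (286 − 3×24)×16 = 3424 mm² (U = 1.0, A_e = A_n). φR_n = 0.75 × 450 × 3424 = 1155.6 kN.
Block shear: shear path 2×[43+4×60] = 2×283 mm, A_gv = 9056, A_nv = 2×(283 − 4.5×24)×16 = 5600 mm²; tension across gage: (128 − 2×24)×16 = 1280 mm². R_n = min(0.6×450×5600, 0.6×345×9056) + 1.0×450×1280 = min(1512, 1874.6) + 576 = 2088 kN. φR_n = 0.75 × 2088 = 1566.0 kN.
Governing: min(2629.5, 3577.0, 1420.8, 1155.6, 1566.0) = 1155.6 kN → net-section rupture.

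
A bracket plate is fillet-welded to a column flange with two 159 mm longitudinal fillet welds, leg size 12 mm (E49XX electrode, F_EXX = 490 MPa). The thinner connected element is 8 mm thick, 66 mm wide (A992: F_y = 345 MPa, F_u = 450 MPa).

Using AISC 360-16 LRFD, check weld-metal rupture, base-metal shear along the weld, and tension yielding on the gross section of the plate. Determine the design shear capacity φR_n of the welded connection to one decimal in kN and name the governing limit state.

163.9 kN (gross-section yield governs)

Weld metal: throat = 0.707×12 = 8.484 mm, L = 2×159 = 318 mm. φR_n = 0.75 × 0.6 × 490 × 8.484 × 318 = 594.9 kN.
Base metal shear (8 mm plate): yield φR_n = 1.0×0.6×345×8×318 = 526.6 kN; rupture φR_n = 0.75×0.6×450×8×318 = 515.2 kN; take 515.2 kN (rupture).
Tension yield (gross): A_g = 66×8 = 528 mm². φR_n = 0.90 × 345 × 528 = 163.9 kN.
Governing: min(594.9, 515.2, 163.9) = 163.9 kN → gross-section yield.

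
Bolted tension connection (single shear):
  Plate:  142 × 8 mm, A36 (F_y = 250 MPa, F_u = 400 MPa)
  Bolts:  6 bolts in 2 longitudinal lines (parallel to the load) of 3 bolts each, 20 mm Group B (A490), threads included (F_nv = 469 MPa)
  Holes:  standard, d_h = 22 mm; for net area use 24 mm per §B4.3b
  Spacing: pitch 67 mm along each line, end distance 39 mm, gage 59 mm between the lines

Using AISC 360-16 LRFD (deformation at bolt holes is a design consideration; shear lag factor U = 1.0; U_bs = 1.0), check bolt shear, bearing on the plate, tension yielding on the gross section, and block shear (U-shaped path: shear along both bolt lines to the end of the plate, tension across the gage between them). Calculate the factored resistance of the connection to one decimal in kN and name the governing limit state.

255.6 kN (gross-section yield governs)

Bolt shear: A_b = π(20)²/4 = 314.16 mm². φR_n = 0.75 × 469 × 314.16 × 6 × 1 = 663.0 kN.
Bearing (8 mm plate, F_u = 400 MPa): end bolts L_c = 39 − 22/2 = 28, R_n = min(1.2×28×8×400, 2.4×20×8×400) = 107.52 kN/bolt; interior L_c = 67 − 22 = 45, R_n = 153.6 kN/bolt. φR_n = 0.75 × (2×107.52 + 4×153.6) = 622.1 kN.
Tension yield (gross): A_g = 142×8 = 1136 mm². φR_n = 0.90 × 250 × 1136 = 255.6 kN.
Block shear: shear path 2×[39+2×67] = 2×173 mm, A_gv = 2768, A_nv = 2×(173 − 2.5×24)×8 = 1808 mm²; tension across gage: (59 − 1×24)×8 = 280 mm². R_n = min(0.6×400×1808, 0.6×250×2768) + 1.0×400×280 = min(433.92, 415.2) + 112 = 527.2 kN. φR_n = 0.75 × 527.2 = 395.4 kN.
Governing: min(663.0, 622.1, 255.6, 395.4) = 255.6 kN → gross-section yield.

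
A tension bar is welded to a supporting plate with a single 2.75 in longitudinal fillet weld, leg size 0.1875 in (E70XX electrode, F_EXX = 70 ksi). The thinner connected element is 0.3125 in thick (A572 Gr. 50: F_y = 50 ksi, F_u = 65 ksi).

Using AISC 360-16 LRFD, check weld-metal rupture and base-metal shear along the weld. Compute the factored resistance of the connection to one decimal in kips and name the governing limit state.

Weld metal: throat = 0.707×0.1875 = 0.13256 in, L = 2.75 in. φR_n = 0.75 × 0.6 × 70 × 0.13256 × 2.75 = 11.5 kips.
Base metal shear (0.3125 in plate): yield φR_n = 1.0×0.6×50×0.3125×2.75 = 25.8 kips; rupture φR_n = 0.75×0.6×65×0.3125×2.75 = 25.1 kips; take 25.1 kips (rupture).
Governing: min(11.5, 25.1) = 11.5 kips → weld metal.

11.5 kips (weld metal governs)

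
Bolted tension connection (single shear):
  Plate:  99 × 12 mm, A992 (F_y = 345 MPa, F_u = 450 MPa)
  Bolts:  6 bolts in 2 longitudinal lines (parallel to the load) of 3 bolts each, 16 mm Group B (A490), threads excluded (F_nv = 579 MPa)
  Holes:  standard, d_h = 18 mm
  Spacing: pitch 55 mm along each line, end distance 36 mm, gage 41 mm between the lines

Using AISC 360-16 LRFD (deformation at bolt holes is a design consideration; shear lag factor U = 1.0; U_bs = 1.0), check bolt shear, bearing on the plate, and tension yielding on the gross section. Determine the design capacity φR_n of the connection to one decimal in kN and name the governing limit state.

Bolt shear: A_b = π(16)²/4 = 201.06 mm². φR_n = 0.75 × 579 × 201.06 × 6 × 1 = 523.9 kN.
Bearing (12 mm plate, F_u = 450 MPa): end bolts L_c = 36 − 18/2 = 27, R_n = min(1.2×27×12×450, 2.4×16×12×450) = 174.96 kN/bolt; interior L_c = 55 − 18 = 37, R_n = 207.36 kN/bolt. φR_n = 0.75 × (2×174.96 + 4×207.36) = 884.5 kN.
Tension yield (gross): A_g = 99×12 = 1188 mm². φR_n = 0.90 × 345 × 1188 = 368.9 kN.
Governing: min(523.9, 884.5, 368.9) = 368.9 kN → gross-section yield.

368.9 kN (gross-section yield governs)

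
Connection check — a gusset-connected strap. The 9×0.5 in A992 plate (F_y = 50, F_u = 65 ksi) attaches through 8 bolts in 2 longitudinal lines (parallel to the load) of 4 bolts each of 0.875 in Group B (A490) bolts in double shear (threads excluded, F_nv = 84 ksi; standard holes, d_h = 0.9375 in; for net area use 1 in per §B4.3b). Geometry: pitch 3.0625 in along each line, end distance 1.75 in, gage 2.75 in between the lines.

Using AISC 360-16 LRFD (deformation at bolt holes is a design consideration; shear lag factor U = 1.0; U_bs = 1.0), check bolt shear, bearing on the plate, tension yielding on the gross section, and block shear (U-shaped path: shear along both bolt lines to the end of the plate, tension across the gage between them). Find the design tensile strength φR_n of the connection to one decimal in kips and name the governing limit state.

202.5 kips (gross-section yield governs)

Bolt shear: A_b = π(0.875)²/4 = 0.60132 in². φR_n = 0.75 × 84 × 0.60132 × 8 × 2 = 606.1 kips.
Bearing (0.5 in plate, F_u = 65 ksi): end bolts L_c = 1.75 − 0.9375/2 = 1.28125, R_n = min(1.2×1.28125×0.5×65, 2.4×0.875×0.5×65) = 49.969 kips/bolt; interior L_c = 3.0625 − 0.9375 = 2.125, R_n = 68.25 kips/bolt. φR_n = 0.75 × (2×49.969 + 6×68.25) = 382.1 kips.
Tension yield (gross): A_g = 9×0.5 = 4.5 in². φR_n = 0.90 × 50 × 4.5 = 202.5 kips.
Block shear: shear path 2×[1.75+3×3.0625] = 2×10.9375 in, A_gv = 10.938, A_nv = 2×(10.9375 − 3.5×1)×0.5 = 7.4375 in²; tension across gage: (2.75 − 1×1)×0.5 = 0.875 in². R_n = min(0.6×65×7.4375, 0.6×50×10.938) + 1.0×65×0.875 = min(290.06, 328.14) + 56.875 = 346.94 kips. φR_n = 0.75 × 346.94 = 260.2 kips.
Governing: min(606.1, 382.1, 202.5, 260.2) = 202.5 kips → gross-section yield.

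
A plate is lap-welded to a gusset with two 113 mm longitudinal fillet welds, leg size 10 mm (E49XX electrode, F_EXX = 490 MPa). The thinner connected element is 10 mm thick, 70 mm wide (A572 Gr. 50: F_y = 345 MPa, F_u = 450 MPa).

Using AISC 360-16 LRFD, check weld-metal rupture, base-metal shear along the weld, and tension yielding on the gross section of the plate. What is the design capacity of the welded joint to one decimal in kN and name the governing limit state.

217.4 kN (gross-section yield governs)

Weld metal: throat = 0.707×10 = 7.07 mm, L = 2×113 = 226 mm. φR_n = 0.75 × 0.6 × 490 × 7.07 × 226 = 352.3 kN.
Base metal shear (10 mm plate): yield φR_n = 1.0×0.6×345×10×226 = 467.8 kN; rupture φR_n = 0.75×0.6×450×10×226 = 457.7 kN; take 457.7 kN (rupture).
Tension yield (gross): A_g = 70×10 = 700 mm². φR_n = 0.90 × 345 × 700 = 217.4 kN.
Governing: min(352.3, 457.7, 217.4) = 217.4 kN → gross-section yield.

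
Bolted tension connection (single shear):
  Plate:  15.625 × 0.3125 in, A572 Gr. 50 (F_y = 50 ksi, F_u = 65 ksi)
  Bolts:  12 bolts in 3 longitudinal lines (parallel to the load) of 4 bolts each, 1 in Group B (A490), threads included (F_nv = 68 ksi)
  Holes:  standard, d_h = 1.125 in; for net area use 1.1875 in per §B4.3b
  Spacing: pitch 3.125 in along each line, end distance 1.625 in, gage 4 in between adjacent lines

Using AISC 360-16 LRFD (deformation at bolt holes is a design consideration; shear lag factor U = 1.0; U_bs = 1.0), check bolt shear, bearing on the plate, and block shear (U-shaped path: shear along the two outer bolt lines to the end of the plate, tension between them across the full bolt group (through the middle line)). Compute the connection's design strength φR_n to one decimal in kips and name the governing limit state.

Bolt shear: A_b = π(1)²/4 = 0.7854 in². φR_n = 0.75 × 68 × 0.7854 × 12 × 1 = 480.7 kips.
Bearing (0.3125 in plate, F_u = 65 ksi): end bolts L_c = 1.625 − 1.125/2 = 1.0625, R_n = min(1.2×1.0625×0.3125×65, 2.4×1×0.3125×65) = 25.898 kips/bolt; interior L_c = 3.125 − 1.125 = 2, R_n = 48.75 kips/bolt. φR_n = 0.75 × (3×25.898 + 9×48.75) = 387.3 kips.
Block shear: shear path 2×[1.625+3×3.125] = 2×11 in, A_gv = 6.875, A_nv = 2×(11 − 3.5×1.1875)×0.3125 = 4.2773 in²; tension across gage: (8 − 2×1.1875)×0.3125 = 1.7578 in². R_n = min(0.6×65×4.2773, 0.6×50×6.875) + 1.0×65×1.7578 = min(166.81, 206.25) + 114.26 = 281.07 kips. φR_n = 0.75 × 281.07 = 210.8 kips.
Governing: min(480.7, 387.3, 210.8) = 210.8 kips → block shear.

210.8 kips (block shear governs)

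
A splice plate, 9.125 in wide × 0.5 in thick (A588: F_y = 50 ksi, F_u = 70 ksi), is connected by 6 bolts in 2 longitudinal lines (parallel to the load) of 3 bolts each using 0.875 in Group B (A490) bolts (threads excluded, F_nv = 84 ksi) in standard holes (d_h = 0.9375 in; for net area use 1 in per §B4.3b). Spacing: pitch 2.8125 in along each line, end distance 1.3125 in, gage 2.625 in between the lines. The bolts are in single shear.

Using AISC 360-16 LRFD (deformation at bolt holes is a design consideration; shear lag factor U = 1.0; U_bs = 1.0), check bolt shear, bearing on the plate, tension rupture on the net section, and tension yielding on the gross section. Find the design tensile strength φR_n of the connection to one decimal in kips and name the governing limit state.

Bolt shear: A_b = π(0.875)²/4 = 0.60132 in². φR_n = 0.75 × 84 × 0.60132 × 6 × 1 = 227.3 kips.
Bearing (0.5 in plate, F_u = 70 ksi): end bolts L_c = 1.3125 − 0.9375/2 = 0.84375, R_n = min(1.2×0.84375×0.5×70, 2.4×0.875×0.5×70) = 35.438 kips/bolt; interior L_c = 2.8125 − 0.9375 = 1.875, R_n = 73.5 kips/bolt. φR_n = 0.75 × (2×35.438 + 4×73.5) = 273.7 kips.
Tension rupture (net): A_n = (9.125 − 2×1)×0.5 = 3.5625 in² (U = 1.0, A_e = A_n). φR_n = 0.75 × 70 × 3.5625 = 187.0 kips.
Tension yield (gross): A_g = 9.125×0.5 = 4.5625 in². φR_n = 0.90 × 50 × 4.5625 = 205.3 kips.
Governing: min(227.3, 273.7, 187.0, 205.3) = 187.0 kips → net-section rupture.

187.0 kips (net-section rupture governs)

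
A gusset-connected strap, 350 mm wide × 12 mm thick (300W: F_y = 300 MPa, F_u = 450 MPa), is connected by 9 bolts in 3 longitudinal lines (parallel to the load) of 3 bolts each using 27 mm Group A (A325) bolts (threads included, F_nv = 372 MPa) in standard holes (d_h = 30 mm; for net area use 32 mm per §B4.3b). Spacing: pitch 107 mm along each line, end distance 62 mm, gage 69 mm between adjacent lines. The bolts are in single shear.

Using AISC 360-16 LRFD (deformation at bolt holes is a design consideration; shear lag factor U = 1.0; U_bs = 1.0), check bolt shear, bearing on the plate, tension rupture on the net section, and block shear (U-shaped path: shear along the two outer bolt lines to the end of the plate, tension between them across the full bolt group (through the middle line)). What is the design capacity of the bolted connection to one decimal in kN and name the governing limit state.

Bolt shear: A_b = π(27)²/4 = 572.56 mm². φR_n = 0.75 × 372 × 572.56 × 9 × 1 = 1437.7 kN.
Bearing (12 mm plate, F_u = 450 MPa): end bolts L_c = 62 − 30/2 = 47, R_n = min(1.2×47×12×450, 2.4×27×12×450) = 304.56 kN/bolt; interior L_c = 107 − 30 = 77, R_n = 349.92 kN/bolt. φR_n = 0.75 × (3×304.56 + 6×349.92) = 2259.9 kN.
Tension rupture (net): A_n = (350 − 3×32)×12 = 3048 mm² (U = 1.0, A_e = A_n). φR_n = 0.75 × 450 × 3048 = 1028.7 kN.
Block shear: shear path 2×[62+2×107] = 2×276 mm, A_gv = 6624, A_nv = 2×(276 − 2.5×32)×12 = 4704 mm²; tension across gage: (138 − 2×32)×12 = 888 mm². R_n = min(0.6×450×4704, 0.6×300×6624) + 1.0×450×888 = min(1270.1, 1192.3) + 399.6 = 1591.9 kN. φR_n = 0.75 × 1591.9 = 1193.9 kN.
Governing: min(1437.7, 2259.9, 1028.7, 1193.9) = 1028.7 kN → net-section rupture.

1028.7 kN (net-section rupture governs)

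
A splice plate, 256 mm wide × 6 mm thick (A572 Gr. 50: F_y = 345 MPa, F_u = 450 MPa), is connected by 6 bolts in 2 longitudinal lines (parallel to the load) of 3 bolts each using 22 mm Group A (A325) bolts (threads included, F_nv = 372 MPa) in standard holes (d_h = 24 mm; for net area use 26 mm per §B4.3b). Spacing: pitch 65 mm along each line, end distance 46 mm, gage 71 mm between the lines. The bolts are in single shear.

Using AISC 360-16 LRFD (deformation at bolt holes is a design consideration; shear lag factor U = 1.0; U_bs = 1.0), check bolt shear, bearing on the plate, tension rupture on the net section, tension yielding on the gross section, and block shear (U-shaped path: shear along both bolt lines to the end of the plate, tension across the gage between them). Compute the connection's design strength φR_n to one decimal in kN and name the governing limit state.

Bolt shear: A_b = π(22)²/4 = 380.13 mm². φR_n = 0.75 × 372 × 380.13 × 6 × 1 = 636.3 kN.
Bearing (6 mm plate, F_u = 450 MPa): end bolts L_c = 46 − 24/2 = 34, R_n = min(1.2×34×6×450, 2.4×22×6×450) = 110.16 kN/bolt; interior L_c = 65 − 24 = 41, R_n = 132.84 kN/bolt. φR_n = 0.75 × (2×110.16 + 4×132.84) = 563.8 kN.
Tension rupture (net): A_n = (256 − 2×26)×6 = 1224 mm² (U = 1.0, A_e = A_n). φR_n = 0.75 × 450 × 1224 = 413.1 kN.
Tension yield (gross): A_g = 256×6 = 1536 mm². φR_n = 0.90 × 345 × 1536 = 476.9 kN.
Block shear: shear path 2×[46+2×65] = 2×176 mm, A_gv = 2112, A_nv = 2×(176 − 2.5×26)×6 = 1332 mm²; tension across gage: (71 − 1×26)×6 = 270 mm². R_n = min(0.6×450×1332, 0.6×345×2112) + 1.0×450×270 = min(359.64, 437.18) + 121.5 = 481.14 kN. φR_n = 0.75 × 481.14 = 360.9 kN.
Governing: min(636.3, 563.8, 413.1, 476.9, 360.9) = 360.9 kN → block shear.

360.9 kN (block shear governs)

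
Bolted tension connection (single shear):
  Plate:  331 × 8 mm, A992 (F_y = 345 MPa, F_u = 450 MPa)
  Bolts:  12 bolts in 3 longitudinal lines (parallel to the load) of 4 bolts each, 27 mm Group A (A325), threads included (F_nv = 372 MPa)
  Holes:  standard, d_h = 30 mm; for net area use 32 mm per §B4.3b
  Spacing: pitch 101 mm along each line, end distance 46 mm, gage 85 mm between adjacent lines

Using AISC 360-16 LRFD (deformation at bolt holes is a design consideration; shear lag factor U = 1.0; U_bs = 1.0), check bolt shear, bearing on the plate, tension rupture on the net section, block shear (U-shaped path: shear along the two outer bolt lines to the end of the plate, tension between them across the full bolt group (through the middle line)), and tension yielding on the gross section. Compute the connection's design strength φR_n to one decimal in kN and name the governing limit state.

634.5 kN (net-section rupture governs)

Bolt shear: A_b = π(27)²/4 = 572.56 mm². φR_n = 0.75 × 372 × 572.56 × 12 × 1 = 1916.9 kN.
Bearing (8 mm plate, F_u = 450 MPa): end bolts L_c = 46 − 30/2 = 31, R_n = min(1.2×31×8×450, 2.4×27×8×450) = 133.92 kN/bolt; interior L_c = 101 − 30 = 71, R_n = 233.28 kN/bolt. φR_n = 0.75 × (3×133.92 + 9×233.28) = 1876.0 kN.
Tension rupture (net): A_n = (331 − 3×32)×8 = 1880 mm² (U = 1.0, A_e = A_n). φR_n = 0.75 × 450 × 1880 = 634.5 kN.
Block shear: shear path 2×[46+3×101] = 2×349 mm, A_gv = 5584, A_nv = 2×(349 − 3.5×32)×8 = 3792 mm²; tension across gage: (170 − 2×32)×8 = 848 mm². R_n = min(0.6×450×3792, 0.6×345×5584) + 1.0×450×848 = min(1023.8, 1155.9) + 381.6 = 1405.4 kN. φR_n = 0.75 × 1405.4 = 1054.1 kN.
Tension yield (gross): A_g = 331×8 = 2648 mm². φR_n = 0.90 × 345 × 2648 = 822.2 kN.
Governing: min(1916.9, 1876.0, 634.5, 1054.1, 822.2) = 634.5 kN → net-section rupture.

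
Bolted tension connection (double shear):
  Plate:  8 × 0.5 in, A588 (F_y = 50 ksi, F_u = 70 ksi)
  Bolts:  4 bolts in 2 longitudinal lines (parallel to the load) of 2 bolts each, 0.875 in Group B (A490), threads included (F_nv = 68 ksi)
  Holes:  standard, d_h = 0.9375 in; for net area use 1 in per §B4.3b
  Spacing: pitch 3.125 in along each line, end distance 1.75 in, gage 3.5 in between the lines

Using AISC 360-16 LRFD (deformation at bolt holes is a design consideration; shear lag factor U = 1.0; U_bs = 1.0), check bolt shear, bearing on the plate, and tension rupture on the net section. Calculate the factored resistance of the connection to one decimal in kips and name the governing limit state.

157.5 kips (net-section rupture governs)

Bolt shear: A_b = π(0.875)²/4 = 0.60132 in². φR_n = 0.75 × 68 × 0.60132 × 4 × 2 = 245.3 kips.
Bearing (0.5 in plate, F_u = 70 ksi): end bolts L_c = 1.75 − 0.9375/2 = 1.28125, R_n = min(1.2×1.28125×0.5×70, 2.4×0.875×0.5×70) = 53.813 kips/bolt; interior L_c = 3.125 − 0.9375 = 2.1875, R_n = 73.5 kips/bolt. φR_n = 0.75 × (2×53.813 + 2×73.5) = 191.0 kips.
Tension rupture (net): A_n = (8 − 2×1)×0.5 = 3 in² (U = 1.0, A_e = A_n). φR_n = 0.75 × 70 × 3 = 157.5 kips.
Governing: min(245.3, 191.0, 157.5) = 157.5 kips → net-section rupture.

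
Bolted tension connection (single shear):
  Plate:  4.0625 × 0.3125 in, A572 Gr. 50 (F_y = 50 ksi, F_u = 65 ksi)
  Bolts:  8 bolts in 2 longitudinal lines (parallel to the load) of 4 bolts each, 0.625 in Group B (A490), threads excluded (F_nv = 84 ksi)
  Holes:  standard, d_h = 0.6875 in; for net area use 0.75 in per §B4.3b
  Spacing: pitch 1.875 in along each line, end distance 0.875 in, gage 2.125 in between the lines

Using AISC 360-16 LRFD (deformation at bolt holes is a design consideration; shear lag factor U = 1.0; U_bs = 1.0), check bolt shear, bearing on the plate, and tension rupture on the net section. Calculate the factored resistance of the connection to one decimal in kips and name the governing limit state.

Bolt shear: A_b = π(0.625)²/4 = 0.3068 in². φR_n = 0.75 × 84 × 0.3068 × 8 × 1 = 154.6 kips.
Bearing (0.3125 in plate, F_u = 65 ksi): end bolts L_c = 0.875 − 0.6875/2 = 0.53125, R_n = min(1.2×0.53125×0.3125×65, 2.4×0.625×0.3125×65) = 12.949 kips/bolt; interior L_c = 1.875 − 0.6875 = 1.1875, R_n = 28.945 kips/bolt. φR_n = 0.75 × (2×12.949 + 6×28.945) = 149.7 kips.
Tension rupture (net): A_n = (4.0625 − 2×0.75)×0.3125 = 0.80078 in² (U = 1.0, A_e = A_n). φR_n = 0.75 × 65 × 0.80078 = 39.0 kips.
Governing: min(154.6, 149.7, 39.0) = 39.0 kips → net-section rupture.

39.0 kips (net-section rupture governs)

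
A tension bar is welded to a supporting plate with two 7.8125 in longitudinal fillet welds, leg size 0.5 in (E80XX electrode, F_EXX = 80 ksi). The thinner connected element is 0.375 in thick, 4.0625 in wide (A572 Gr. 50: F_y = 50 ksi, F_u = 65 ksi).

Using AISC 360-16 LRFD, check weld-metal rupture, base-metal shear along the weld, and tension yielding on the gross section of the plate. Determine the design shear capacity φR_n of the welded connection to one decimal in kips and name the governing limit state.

68.6 kips (gross-section yield governs)

Weld metal: throat = 0.707×0.5 = 0.3535 in, L = 2×7.8125 = 15.625 in. φR_n = 0.75 × 0.6 × 80 × 0.3535 × 15.625 = 198.8 kips.
Base metal shear (0.375 in plate): yield φR_n = 1.0×0.6×50×0.375×15.625 = 175.8 kips; rupture φR_n = 0.75×0.6×65×0.375×15.625 = 171.4 kips; take 171.4 kips (rupture).
Tension yield (gross): A_g = 4.0625×0.375 = 1.5234 in². φR_n = 0.90 × 50 × 1.5234 = 68.6 kips.
Governing: min(198.8, 171.4, 68.6) = 68.6 kips → gross-section yield.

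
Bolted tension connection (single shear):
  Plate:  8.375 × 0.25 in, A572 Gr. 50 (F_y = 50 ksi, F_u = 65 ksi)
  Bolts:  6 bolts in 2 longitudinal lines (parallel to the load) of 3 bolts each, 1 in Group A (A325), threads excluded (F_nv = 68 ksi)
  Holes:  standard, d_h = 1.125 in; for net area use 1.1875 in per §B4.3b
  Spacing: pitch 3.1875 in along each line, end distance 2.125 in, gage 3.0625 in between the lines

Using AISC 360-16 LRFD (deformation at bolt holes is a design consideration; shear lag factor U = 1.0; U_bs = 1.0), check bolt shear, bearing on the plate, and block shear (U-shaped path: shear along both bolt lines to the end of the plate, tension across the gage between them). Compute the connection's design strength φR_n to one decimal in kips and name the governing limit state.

103.7 kips (block shear governs)

Bolt shear: A_b = π(1)²/4 = 0.7854 in². φR_n = 0.75 × 68 × 0.7854 × 6 × 1 = 240.3 kips.
Bearing (0.25 in plate, F_u = 65 ksi): end bolts L_c = 2.125 − 1.125/2 = 1.5625, R_n = min(1.2×1.5625×0.25×65, 2.4×1×0.25×65) = 30.469 kips/bolt; interior L_c = 3.1875 − 1.125 = 2.0625, R_n = 39 kips/bolt. φR_n = 0.75 × (2×30.469 + 4×39) = 162.7 kips.
Block shear: shear path 2×[2.125+2×3.1875] = 2×8.5 in, A_gv = 4.25, A_nv = 2×(8.5 − 2.5×1.1875)×0.25 = 2.7656 in²; tension across gage: (3.0625 − 1×1.1875)×0.25 = 0.46875 in². R_n = min(0.6×65×2.7656, 0.6×50×4.25) + 1.0×65×0.46875 = min(107.86, 127.5) + 30.469 = 138.33 kips. φR_n = 0.75 × 138.33 = 103.7 kips.
Governing: min(240.3, 162.7, 103.7) = 103.7 kips → block shear.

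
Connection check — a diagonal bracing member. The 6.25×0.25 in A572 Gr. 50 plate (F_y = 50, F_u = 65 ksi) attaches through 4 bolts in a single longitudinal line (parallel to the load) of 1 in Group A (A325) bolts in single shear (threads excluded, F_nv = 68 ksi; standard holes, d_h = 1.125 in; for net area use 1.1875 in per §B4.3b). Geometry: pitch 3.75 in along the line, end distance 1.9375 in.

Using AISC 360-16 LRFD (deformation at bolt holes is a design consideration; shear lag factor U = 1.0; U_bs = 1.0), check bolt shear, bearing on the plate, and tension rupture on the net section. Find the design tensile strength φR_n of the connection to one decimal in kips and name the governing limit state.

Bolt shear: A_b = π(1)²/4 = 0.7854 in². φR_n = 0.75 × 68 × 0.7854 × 4 × 1 = 160.2 kips.
Bearing (0.25 in plate, F_u = 65 ksi): end bolts L_c = 1.9375 − 1.125/2 = 1.375, R_n = min(1.2×1.375×0.25×65, 2.4×1×0.25×65) = 26.813 kips/bolt; interior L_c = 3.75 − 1.125 = 2.625, R_n = 39 kips/bolt. φR_n = 0.75 × (1×26.813 + 3×39) = 107.9 kips.
Tension rupture (net): A_n = (6.25 − 1×1.1875)×0.25 = 1.2656 in² (U = 1.0, A_e = A_n). φR_n = 0.75 × 65 × 1.2656 = 61.7 kips.
Governing: min(160.2, 107.9, 61.7) = 61.7 kips → net-section rupture.

61.7 kips (net-section rupture governs)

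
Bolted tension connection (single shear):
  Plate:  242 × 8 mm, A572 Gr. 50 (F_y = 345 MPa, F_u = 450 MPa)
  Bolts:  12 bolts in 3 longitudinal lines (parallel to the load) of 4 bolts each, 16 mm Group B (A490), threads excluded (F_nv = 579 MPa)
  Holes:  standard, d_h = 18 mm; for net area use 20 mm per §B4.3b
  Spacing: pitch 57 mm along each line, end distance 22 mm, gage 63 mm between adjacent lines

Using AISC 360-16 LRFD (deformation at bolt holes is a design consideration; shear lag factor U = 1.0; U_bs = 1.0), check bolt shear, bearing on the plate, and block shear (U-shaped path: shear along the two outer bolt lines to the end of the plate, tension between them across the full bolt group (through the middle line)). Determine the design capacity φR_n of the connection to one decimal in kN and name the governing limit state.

Bolt shear: A_b = π(16)²/4 = 201.06 mm². φR_n = 0.75 × 579 × 201.06 × 12 × 1 = 1047.7 kN.
Bearing (8 mm plate, F_u = 450 MPa): end bolts L_c = 22 − 18/2 = 13, R_n = min(1.2×13×8×450, 2.4×16×8×450) = 56.16 kN/bolt; interior L_c = 57 − 18 = 39, R_n = 138.24 kN/bolt. φR_n = 0.75 × (3×56.16 + 9×138.24) = 1059.5 kN.
Block shear: shear path 2×[22+3×57] = 2×193 mm, A_gv = 3088, A_nv = 2×(193 − 3.5×20)×8 = 1968 mm²; tension across gage: (126 − 2×20)×8 = 688 mm². R_n = min(0.6×450×1968, 0.6×345×3088) + 1.0×450×688 = min(531.36, 639.22) + 309.6 = 840.96 kN. φR_n = 0.75 × 840.96 = 630.7 kN.
Governing: min(1047.7, 1059.5, 630.7) = 630.7 kN → block shear.

630.7 kN (block shear governs)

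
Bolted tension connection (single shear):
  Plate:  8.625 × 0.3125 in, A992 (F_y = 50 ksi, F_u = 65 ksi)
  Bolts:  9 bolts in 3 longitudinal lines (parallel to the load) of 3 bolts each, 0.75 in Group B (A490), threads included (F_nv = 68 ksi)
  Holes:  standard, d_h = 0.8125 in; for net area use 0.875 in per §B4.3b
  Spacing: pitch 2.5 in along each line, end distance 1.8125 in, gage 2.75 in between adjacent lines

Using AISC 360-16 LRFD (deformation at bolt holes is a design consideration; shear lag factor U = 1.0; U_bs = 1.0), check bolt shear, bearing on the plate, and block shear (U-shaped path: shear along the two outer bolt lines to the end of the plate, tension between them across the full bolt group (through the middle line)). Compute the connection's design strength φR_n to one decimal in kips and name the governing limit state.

141.7 kips (block shear governs)

Bolt shear: A_b = π(0.75)²/4 = 0.44179 in². φR_n = 0.75 × 68 × 0.44179 × 9 × 1 = 202.8 kips.
Bearing (0.3125 in plate, F_u = 65 ksi): end bolts L_c = 1.8125 − 0.8125/2 = 1.40625, R_n = min(1.2×1.40625×0.3125×65, 2.4×0.75×0.3125×65) = 34.277 kips/bolt; interior L_c = 2.5 − 0.8125 = 1.6875, R_n = 36.563 kips/bolt. φR_n = 0.75 × (3×34.277 + 6×36.563) = 241.7 kips.
Block shear: shear path 2×[1.8125+2×2.5] = 2×6.8125 in, A_gv = 4.2578, A_nv = 2×(6.8125 − 2.5×0.875)×0.3125 = 2.8906 in²; tension across gage: (5.5 − 2×0.875)×0.3125 = 1.1719 in². R_n = min(0.6×65×2.8906, 0.6×50×4.2578) + 1.0×65×1.1719 = min(112.73, 127.73) + 76.174 = 188.9 kips. φR_n = 0.75 × 188.9 = 141.7 kips.
Governing: min(202.8, 241.7, 141.7) = 141.7 kips → block shear.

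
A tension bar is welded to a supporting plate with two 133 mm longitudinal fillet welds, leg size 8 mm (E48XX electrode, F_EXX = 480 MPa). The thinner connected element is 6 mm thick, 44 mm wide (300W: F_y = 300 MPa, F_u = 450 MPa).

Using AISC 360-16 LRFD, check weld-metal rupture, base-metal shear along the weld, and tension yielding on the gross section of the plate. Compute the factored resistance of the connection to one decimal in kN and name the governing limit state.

71.3 kN (gross-section yield governs)

Weld metal: throat = 0.707×8 = 5.656 mm, L = 2×133 = 266 mm. φR_n = 0.75 × 0.6 × 480 × 5.656 × 266 = 325.0 kN.
Base metal shear (6 mm plate): yield φR_n = 1.0×0.6×300×6×266 = 287.3 kN; rupture φR_n = 0.75×0.6×450×6×266 = 323.2 kN; take 287.3 kN (yield).
Tension yield (gross): A_g = 44×6 = 264 mm². φR_n = 0.90 × 300 × 264 = 71.3 kN.
Governing: min(325.0, 287.3, 71.3) = 71.3 kN → gross-section yield.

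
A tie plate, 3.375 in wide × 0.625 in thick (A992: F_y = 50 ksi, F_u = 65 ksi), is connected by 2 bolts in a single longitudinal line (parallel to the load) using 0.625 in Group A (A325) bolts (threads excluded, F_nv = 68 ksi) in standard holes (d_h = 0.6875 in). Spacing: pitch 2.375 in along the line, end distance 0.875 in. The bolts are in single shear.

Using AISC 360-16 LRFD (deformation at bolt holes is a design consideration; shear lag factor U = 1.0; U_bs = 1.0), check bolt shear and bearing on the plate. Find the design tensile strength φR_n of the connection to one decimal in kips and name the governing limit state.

Bolt shear: A_b = π(0.625)²/4 = 0.3068 in². φR_n = 0.75 × 68 × 0.3068 × 2 × 1 = 31.3 kips.
Bearing (0.625 in plate, F_u = 65 ksi): end bolts L_c = 0.875 − 0.6875/2 = 0.53125, R_n = min(1.2×0.53125×0.625×65, 2.4×0.625×0.625×65) = 25.898 kips/bolt; interior L_c = 2.375 − 0.6875 = 1.6875, R_n = 60.938 kips/bolt. φR_n = 0.75 × (1×25.898 + 1×60.938) = 65.1 kips.
Governing: min(31.3, 65.1) = 31.3 kips → bolt shear.

31.3 kips (bolt shear governs)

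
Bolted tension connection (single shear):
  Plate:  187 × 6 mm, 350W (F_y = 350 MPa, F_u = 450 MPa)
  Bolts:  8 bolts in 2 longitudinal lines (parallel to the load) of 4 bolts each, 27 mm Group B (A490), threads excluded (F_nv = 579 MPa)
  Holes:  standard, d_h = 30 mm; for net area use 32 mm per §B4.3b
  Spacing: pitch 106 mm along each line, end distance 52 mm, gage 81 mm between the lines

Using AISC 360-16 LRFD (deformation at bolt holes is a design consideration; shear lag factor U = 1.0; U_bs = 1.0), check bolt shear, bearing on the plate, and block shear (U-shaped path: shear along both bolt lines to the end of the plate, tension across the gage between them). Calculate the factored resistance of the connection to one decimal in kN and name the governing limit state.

Bolt shear: A_b = π(27)²/4 = 572.56 mm². φR_n = 0.75 × 579 × 572.56 × 8 × 1 = 1989.1 kN.
Bearing (6 mm plate, F_u = 450 MPa): end bolts L_c = 52 − 30/2 = 37, R_n = min(1.2×37×6×450, 2.4×27×6×450) = 119.88 kN/bolt; interior L_c = 106 − 30 = 76, R_n = 174.96 kN/bolt. φR_n = 0.75 × (2×119.88 + 6×174.96) = 967.1 kN.
Block shear: shear path 2×[52+3×106] = 2×370 mm, A_gv = 4440, A_nv = 2×(370 − 3.5×32)×6 = 3096 mm²; tension across gage: (81 − 1×32)×6 = 294 mm². R_n = min(0.6×450×3096, 0.6×350×4440) + 1.0×450×294 = min(835.92, 932.4) + 132.3 = 968.22 kN. φR_n = 0.75 × 968.22 = 726.2 kN.
Governing: min(1989.1, 967.1, 726.2) = 726.2 kN → block shear.

726.2 kN (block shear governs)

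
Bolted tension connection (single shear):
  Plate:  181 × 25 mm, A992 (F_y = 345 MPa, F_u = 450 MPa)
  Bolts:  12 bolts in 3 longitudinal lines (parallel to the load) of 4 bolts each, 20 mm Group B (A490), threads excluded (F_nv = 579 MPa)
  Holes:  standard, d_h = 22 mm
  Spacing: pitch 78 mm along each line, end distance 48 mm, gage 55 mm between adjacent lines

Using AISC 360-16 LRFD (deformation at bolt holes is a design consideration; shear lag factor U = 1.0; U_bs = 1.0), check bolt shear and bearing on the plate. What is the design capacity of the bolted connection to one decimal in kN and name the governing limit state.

1637.1 kN (bolt shear governs)

Bolt shear: A_b = π(20)²/4 = 314.16 mm². φR_n = 0.75 × 579 × 314.16 × 12 × 1 = 1637.1 kN.
Bearing (25 mm plate, F_u = 450 MPa): end bolts L_c = 48 − 22/2 = 37, R_n = min(1.2×37×25×450, 2.4×20×25×450) = 499.5 kN/bolt; interior L_c = 78 − 22 = 56, R_n = 540 kN/bolt. φR_n = 0.75 × (3×499.5 + 9×540) = 4768.9 kN.
Governing: min(1637.1, 4768.9) = 1637.1 kN → bolt shear.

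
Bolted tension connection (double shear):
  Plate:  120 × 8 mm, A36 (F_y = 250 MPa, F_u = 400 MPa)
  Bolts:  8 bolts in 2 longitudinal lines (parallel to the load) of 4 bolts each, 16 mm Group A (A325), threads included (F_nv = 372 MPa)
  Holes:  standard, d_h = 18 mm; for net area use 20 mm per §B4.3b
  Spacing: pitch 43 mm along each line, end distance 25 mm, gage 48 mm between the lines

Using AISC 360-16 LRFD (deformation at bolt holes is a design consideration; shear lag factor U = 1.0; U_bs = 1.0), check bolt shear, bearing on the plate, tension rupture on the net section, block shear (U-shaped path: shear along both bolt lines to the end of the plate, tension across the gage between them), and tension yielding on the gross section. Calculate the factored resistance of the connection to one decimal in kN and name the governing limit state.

192.0 kN (net-section rupture governs)

Bolt shear: A_b = π(16)²/4 = 201.06 mm². φR_n = 0.75 × 372 × 201.06 × 8 × 2 = 897.5 kN.
Bearing (8 mm plate, F_u = 400 MPa): end bolts L_c = 25 − 18/2 = 16, R_n = min(1.2×16×8×400, 2.4×16×8×400) = 61.44 kN/bolt; interior L_c = 43 − 18 = 25, R_n = 96 kN/bolt. φR_n = 0.75 × (2×61.44 + 6×96) = 524.2 kN.
Tension rupture (net): A_n = (120 − 2×20)×8 = 640 mm² (U = 1.0, A_e = A_n). φR_n = 0.75 × 400 × 640 = 192.0 kN.
Block shear: shear path 2×[25+3×43] = 2×154 mm, A_gv = 2464, A_nv = 2×(154 − 3.5×20)×8 = 1344 mm²; tension across gage: (48 − 1×20)×8 = 224 mm². R_n = min(0.6×400×1344, 0.6×250×2464) + 1.0×400×224 = min(322.56, 369.6) + 89.6 = 412.16 kN. φR_n = 0.75 × 412.16 = 309.1 kN.
Tension yield (gross): A_g = 120×8 = 960 mm². φR_n = 0.90 × 250 × 960 = 216.0 kN.
Governing: min(897.5, 524.2, 192.0, 309.1, 216.0) = 192.0 kN → net-section rupture.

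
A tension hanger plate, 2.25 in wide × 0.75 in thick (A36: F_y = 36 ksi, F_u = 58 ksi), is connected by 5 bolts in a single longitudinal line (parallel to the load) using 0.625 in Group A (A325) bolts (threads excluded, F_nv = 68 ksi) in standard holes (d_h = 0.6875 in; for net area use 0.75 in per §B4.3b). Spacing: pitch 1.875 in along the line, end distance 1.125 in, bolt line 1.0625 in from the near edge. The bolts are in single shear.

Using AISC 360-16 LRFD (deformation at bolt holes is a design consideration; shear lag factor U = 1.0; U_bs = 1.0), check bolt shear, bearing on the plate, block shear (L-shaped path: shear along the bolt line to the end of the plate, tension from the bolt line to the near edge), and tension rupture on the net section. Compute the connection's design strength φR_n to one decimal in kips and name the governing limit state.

Bolt shear: A_b = π(0.625)²/4 = 0.3068 in². φR_n = 0.75 × 68 × 0.3068 × 5 × 1 = 78.2 kips.
Bearing (0.75 in plate, F_u = 58 ksi): end bolts L_c = 1.125 − 0.6875/2 = 0.78125, R_n = min(1.2×0.78125×0.75×58, 2.4×0.625×0.75×58) = 40.781 kips/bolt; interior L_c = 1.875 − 0.6875 = 1.1875, R_n = 61.988 kips/bolt. φR_n = 0.75 × (1×40.781 + 4×61.988) = 216.5 kips.
Block shear: shear path 1×[1.125+4×1.875] = 1×8.625 in, A_gv = 6.4688, A_nv = 1×(8.625 − 4.5×0.75)×0.75 = 3.9375 in²; tension to near edge: (1.0625 − 0.5×0.75)×0.75 = 0.51563 in². R_n = min(0.6×58×3.9375, 0.6×36×6.4688) + 1.0×58×0.51563 = min(137.03, 139.73) + 29.907 = 166.94 kips. φR_n = 0.75 × 166.94 = 125.2 kips.
Tension rupture (net): A_n = (2.25 − 1×0.75)×0.75 = 1.125 in² (U = 1.0, A_e = A_n). φR_n = 0.75 × 58 × 1.125 = 48.9 kips.
Governing: min(78.2, 216.5, 125.2, 48.9) = 48.9 kips → net-section rupture.

48.9 kips (net-section rupture governs)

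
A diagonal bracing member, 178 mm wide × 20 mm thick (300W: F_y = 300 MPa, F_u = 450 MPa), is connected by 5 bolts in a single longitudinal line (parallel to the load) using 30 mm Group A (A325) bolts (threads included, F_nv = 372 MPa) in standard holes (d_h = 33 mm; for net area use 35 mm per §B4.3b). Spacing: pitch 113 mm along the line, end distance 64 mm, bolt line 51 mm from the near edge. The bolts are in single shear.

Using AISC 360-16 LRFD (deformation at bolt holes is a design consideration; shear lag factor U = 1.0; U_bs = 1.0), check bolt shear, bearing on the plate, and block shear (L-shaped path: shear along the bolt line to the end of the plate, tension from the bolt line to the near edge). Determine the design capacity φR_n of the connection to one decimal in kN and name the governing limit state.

986.1 kN (bolt shear governs)

Bolt shear: A_b = π(30)²/4 = 706.86 mm². φR_n = 0.75 × 372 × 706.86 × 5 × 1 = 986.1 kN.
Bearing (20 mm plate, F_u = 450 MPa): end bolts L_c = 64 − 33/2 = 47.5, R_n = min(1.2×47.5×20×450, 2.4×30×20×450) = 513 kN/bolt; interior L_c = 113 − 33 = 80, R_n = 648 kN/bolt. φR_n = 0.75 × (1×513 + 4×648) = 2328.8 kN.
Block shear: shear path 1×[64+4×113] = 1×516 mm, A_gv = 10320, A_nv = 1×(516 − 4.5×35)×20 = 7170 mm²; tension to near edge: (51 − 0.5×35)×20 = 670 mm². R_n = min(0.6×450×7170, 0.6×300×10320) + 1.0×450×670 = min(1935.9, 1857.6) + 301.5 = 2159.1 kN. φR_n = 0.75 × 2159.1 = 1619.3 kN.
Governing: min(986.1, 2328.8, 1619.3) = 986.1 kN → bolt shear.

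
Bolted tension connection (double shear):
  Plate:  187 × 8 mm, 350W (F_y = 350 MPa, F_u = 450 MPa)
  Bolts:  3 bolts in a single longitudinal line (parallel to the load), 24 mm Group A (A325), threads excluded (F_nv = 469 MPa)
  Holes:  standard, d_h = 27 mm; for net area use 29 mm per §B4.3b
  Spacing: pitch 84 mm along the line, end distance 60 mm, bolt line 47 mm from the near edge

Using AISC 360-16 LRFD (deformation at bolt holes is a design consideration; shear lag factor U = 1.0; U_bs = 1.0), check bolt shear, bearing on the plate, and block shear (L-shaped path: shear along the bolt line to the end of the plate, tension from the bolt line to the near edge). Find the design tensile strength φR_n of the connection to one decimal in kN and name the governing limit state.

339.7 kN (block shear governs)

Bolt shear: A_b = π(24)²/4 = 452.39 mm². φR_n = 0.75 × 469 × 452.39 × 3 × 2 = 954.8 kN.
Bearing (8 mm plate, F_u = 450 MPa): end bolts L_c = 60 − 27/2 = 46.5, R_n = min(1.2×46.5×8×450, 2.4×24×8×450) = 200.88 kN/bolt; interior L_c = 84 − 27 = 57, R_n = 207.36 kN/bolt. φR_n = 0.75 × (1×200.88 + 2×207.36) = 461.7 kN.
Block shear: shear path 1×[60+2×84] = 1×228 mm, A_gv = 1824, A_nv = 1×(228 − 2.5×29)×8 = 1244 mm²; tension to near edge: (47 − 0.5×29)×8 = 260 mm². R_n = min(0.6×450×1244, 0.6×350×1824) + 1.0×450×260 = min(335.88, 383.04) + 117 = 452.88 kN. φR_n = 0.75 × 452.88 = 339.7 kN.
Governing: min(954.8, 461.7, 339.7) = 339.7 kN → block shear.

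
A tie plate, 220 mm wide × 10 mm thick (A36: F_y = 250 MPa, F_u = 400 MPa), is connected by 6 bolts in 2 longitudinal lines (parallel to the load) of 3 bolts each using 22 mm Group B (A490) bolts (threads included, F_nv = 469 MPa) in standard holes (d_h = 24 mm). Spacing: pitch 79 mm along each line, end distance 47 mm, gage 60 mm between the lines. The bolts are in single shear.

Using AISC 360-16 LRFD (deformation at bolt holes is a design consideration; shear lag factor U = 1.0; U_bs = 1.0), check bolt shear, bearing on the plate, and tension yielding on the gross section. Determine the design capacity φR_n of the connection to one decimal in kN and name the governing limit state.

495.0 kN (gross-section yield governs)

Bolt shear: A_b = π(22)²/4 = 380.13 mm². φR_n = 0.75 × 469 × 380.13 × 6 × 1 = 802.3 kN.
Bearing (10 mm plate, F_u = 400 MPa): end bolts L_c = 47 − 24/2 = 35, R_n = min(1.2×35×10×400, 2.4×22×10×400) = 168 kN/bolt; interior L_c = 79 − 24 = 55, R_n = 211.2 kN/bolt. φR_n = 0.75 × (2×168 + 4×211.2) = 885.6 kN.
Tension yield (gross): A_g = 220×10 = 2200 mm². φR_n = 0.90 × 250 × 2200 = 495.0 kN.
Governing: min(802.3, 885.6, 495.0) = 495.0 kN → gross-section yield.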